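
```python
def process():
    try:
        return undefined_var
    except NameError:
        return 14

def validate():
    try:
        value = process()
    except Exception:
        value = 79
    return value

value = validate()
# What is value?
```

Step-by-step execution trace:
1. `validate()` calls `process()`.
2. In process: `undefined_var` raises NameError; `except NameError` catches it → returns 14.
3. In validate: `value = process()` → value = 14. No exception reaches validate.
4. `except Exception` is skipped; validate returns 14.
5. value = 14.
Result: 14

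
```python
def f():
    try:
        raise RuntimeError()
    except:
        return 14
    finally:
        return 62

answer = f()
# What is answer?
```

Step-by-step execution trace:
1. `f()` enters try: `raise RuntimeError()` raises RuntimeError.
2. bare `except` matches → `return 14` sets pending return value 14.
3. Before returning, `finally: return 62` runs and overrides the pending return.
4. f() returns 62 → answer = 62.
Result: 62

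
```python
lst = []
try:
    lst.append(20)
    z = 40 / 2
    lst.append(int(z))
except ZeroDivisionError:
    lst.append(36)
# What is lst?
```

Step-by-step execution trace:
1. try: `lst.append(20)` → lst = [20].
2. `z = 40 / 2` → z = 20.0. No exception raised.
3. `lst.append(int(z))` → lst = [20, 20].
4. `except ZeroDivisionError` is skipped (no exception was raised).
Result: [20, 20]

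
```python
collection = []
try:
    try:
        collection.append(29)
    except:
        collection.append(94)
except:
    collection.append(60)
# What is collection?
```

Step-by-step execution trace:
1. Inner try: `collection.append(29)` → collection = [29]. No exception raised.
2. Inner `except` is skipped.
3. Inner try completes normally; outer `except` is skipped.
Result: [29]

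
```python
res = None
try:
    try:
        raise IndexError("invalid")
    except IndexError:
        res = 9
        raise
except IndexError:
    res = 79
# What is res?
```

Step-by-step execution trace:
1. Inner try: `raise IndexError("invalid")` raises IndexError.
2. Inner `except IndexError` matches → res = 9.
3. bare `raise` re-raises the same IndexError.
4. Outer `except IndexError` matches → res = 79.
Result: 79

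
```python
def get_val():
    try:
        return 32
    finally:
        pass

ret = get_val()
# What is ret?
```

Step-by-step execution trace:
1. `get_val()` enters try: `return 32` sets pending return value 32.
2. Before returning, `finally: pass` runs (no effect).
3. get_val() returns 32 → ret = 32.
Result: 32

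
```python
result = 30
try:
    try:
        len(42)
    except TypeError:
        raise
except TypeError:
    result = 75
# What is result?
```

Step-by-step execution trace:
1. Inner try: `len(42)` raises TypeError.
2. Inner `except TypeError` matches; bare `raise` re-raises the same TypeError.
3. Outer `except TypeError` matches → result = 75.
Result: 75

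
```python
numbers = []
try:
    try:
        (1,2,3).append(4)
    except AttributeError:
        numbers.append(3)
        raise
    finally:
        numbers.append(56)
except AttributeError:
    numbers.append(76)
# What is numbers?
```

Step-by-step execution trace:
1. Inner try: `(1,2,3).append(4)` raises AttributeError.
2. Inner `except AttributeError` matches → `numbers.append(3)` → numbers = [3].
3. bare `raise` re-raises AttributeError.
4. Inner `finally` runs during unwinding: `numbers.append(56)` → numbers = [3, 56].
5. Outer `except AttributeError` matches → `numbers.append(76)` → numbers = [3, 56, 76].
Result: [3, 56, 76]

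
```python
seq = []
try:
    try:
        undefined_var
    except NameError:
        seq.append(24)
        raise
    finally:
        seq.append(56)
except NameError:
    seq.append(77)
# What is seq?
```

Step-by-step execution trace:
1. Inner try: `undefined_var` raises NameError.
2. Inner `except NameError` matches → `seq.append(24)` → seq = [24].
3. bare `raise` re-raises NameError.
4. Inner `finally` runs during unwinding: `seq.append(56)` → seq = [24, 56].
5. Outer `except NameError` matches → `seq.append(77)` → seq = [24, 56, 77].
Result: [24, 56, 77]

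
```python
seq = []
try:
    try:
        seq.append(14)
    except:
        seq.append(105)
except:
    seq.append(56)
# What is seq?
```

Step-by-step execution trace:
1. Inner try: `seq.append(14)` → seq = [14]. No exception raised.
2. Inner `except` is skipped.
3. Inner try completes normally; outer `except` is skipped.
Result: [14]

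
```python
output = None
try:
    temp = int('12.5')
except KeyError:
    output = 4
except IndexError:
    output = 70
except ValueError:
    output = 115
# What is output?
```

Step-by-step execution trace:
1. `temp = int('12.5')` raises ValueError.
2. `except KeyError` does not match ValueError; skipped.
3. `except IndexError` does not match ValueError; skipped.
4. `except ValueError` matches → output = 115.
Result: 115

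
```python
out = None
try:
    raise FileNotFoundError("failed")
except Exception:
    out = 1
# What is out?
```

Step-by-step execution trace:
1. `raise FileNotFoundError(...)` raises FileNotFoundError.
2. `except Exception` matches (FileNotFoundError is a subclass of Exception) → out = 1.
Result: 1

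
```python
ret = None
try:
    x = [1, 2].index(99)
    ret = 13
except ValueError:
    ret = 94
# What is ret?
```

Step-by-step execution trace:
1. `x = [1, 2].index(99)` raises ValueError.
2. `ret = 13` is not reached.
3. `except ValueError` matches → ret = 94.
Result: 94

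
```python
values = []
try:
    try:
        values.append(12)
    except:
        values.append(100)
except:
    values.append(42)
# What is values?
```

Step-by-step execution trace:
1. Inner try: `values.append(12)` → values = [12]. No exception raised.
2. Inner `except` is skipped.
3. Inner try completes normally; outer `except` is skipped.
Result: [12]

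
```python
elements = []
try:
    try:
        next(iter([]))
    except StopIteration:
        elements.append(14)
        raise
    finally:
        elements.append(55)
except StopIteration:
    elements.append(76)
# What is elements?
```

Step-by-step execution trace:
1. Inner try: `next(iter([]))` raises StopIteration.
2. Inner `except StopIteration` matches → `elements.append(14)` → elements = [14].
3. bare `raise` re-raises StopIteration.
4. Inner `finally` runs during unwinding: `elements.append(55)` → elements = [14, 55].
5. Outer `except StopIteration` matches → `elements.append(76)` → elements = [14, 55, 76].
Result: [14, 55, 76]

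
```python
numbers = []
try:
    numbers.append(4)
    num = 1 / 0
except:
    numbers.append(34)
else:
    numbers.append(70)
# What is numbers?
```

Step-by-step execution trace:
1. try: `numbers.append(4)` → numbers = [4].
2. `num = 1 / 0` raises ZeroDivisionError.
3. bare `except` matches → `numbers.append(34)` → numbers = [4, 34].
4. `else` is skipped (an exception was raised).
Result: [4, 34]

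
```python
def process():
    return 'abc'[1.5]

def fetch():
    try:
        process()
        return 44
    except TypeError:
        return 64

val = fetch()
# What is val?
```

Step-by-step execution trace:
1. `fetch()` calls `process()`.
2. `process()` evaluates `'abc'[1.5]`, which raises TypeError; it propagates to the caller.
3. `return 44` is not reached.
4. `except TypeError` in fetch matches → returns 64.
5. val = 64.
Result: 64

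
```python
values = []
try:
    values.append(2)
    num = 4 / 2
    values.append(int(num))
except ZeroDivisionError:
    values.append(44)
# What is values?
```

Step-by-step execution trace:
1. try: `values.append(2)` → values = [2].
2. `num = 4 / 2` → num = 2.0. No exception raised.
3. `values.append(int(num))` → values = [2, 2].
4. `except ZeroDivisionError` is skipped (no exception was raised).
Result: [2, 2]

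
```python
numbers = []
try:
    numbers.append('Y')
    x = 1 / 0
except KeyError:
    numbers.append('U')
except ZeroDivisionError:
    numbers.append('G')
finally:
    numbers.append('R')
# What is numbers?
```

Step-by-step execution trace:
1. try: `numbers.append('Y')` → numbers = ['Y'].
2. `x = 1 / 0` raises ZeroDivisionError.
3. `except KeyError` does not match ZeroDivisionError; skipped.
4. `except ZeroDivisionError` matches → `numbers.append('G')` → numbers = ['Y', 'G'].
5. finally always runs: `numbers.append('R')` → numbers = ['Y', 'G', 'R'].
Result: ['Y', 'G', 'R']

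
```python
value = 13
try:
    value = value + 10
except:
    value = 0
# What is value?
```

Step-by-step execution trace:
1. value starts at 13.
2. try: `value = value + 10` → value = 23. No exception raised.
3. `except` is skipped.
Result: 23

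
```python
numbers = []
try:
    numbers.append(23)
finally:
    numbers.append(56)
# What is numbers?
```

Step-by-step execution trace:
1. try: `numbers.append(23)` → numbers = [23].
2. The try body completes without raising.
3. finally always runs: `numbers.append(56)` → numbers = [23, 56].
Result: [23, 56]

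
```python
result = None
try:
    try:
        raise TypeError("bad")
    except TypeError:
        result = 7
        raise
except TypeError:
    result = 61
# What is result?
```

Step-by-step execution trace:
1. Inner try: `raise TypeError("bad")` raises TypeError.
2. Inner `except TypeError` matches → result = 7.
3. bare `raise` re-raises the same TypeError.
4. Outer `except TypeError` matches → result = 61.
Result: 61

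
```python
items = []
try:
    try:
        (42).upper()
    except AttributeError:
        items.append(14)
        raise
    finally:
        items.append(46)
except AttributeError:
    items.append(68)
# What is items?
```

Step-by-step execution trace:
1. Inner try: `(42).upper()` raises AttributeError.
2. Inner `except AttributeError` matches → `items.append(14)` → items = [14].
3. bare `raise` re-raises AttributeError.
4. Inner `finally` runs during unwinding: `items.append(46)` → items = [14, 46].
5. Outer `except AttributeError` matches → `items.append(68)` → items = [14, 46, 68].
Result: [14, 46, 68]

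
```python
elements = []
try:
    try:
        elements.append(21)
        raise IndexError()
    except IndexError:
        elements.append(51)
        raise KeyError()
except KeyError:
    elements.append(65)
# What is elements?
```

Step-by-step execution trace:
1. Inner try: `elements.append(21)` → elements = [21].
2. `raise IndexError()` raises IndexError.
3. Inner `except IndexError` matches → `elements.append(51)` → elements = [21, 51].
4. `raise KeyError()` raises KeyError; propagates to outer try.
5. Outer `except KeyError` matches → `elements.append(65)` → elements = [21, 51, 65].
Result: [21, 51, 65]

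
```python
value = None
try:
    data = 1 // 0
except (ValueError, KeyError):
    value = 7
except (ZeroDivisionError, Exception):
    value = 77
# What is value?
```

Step-by-step execution trace:
1. `data = 1 // 0` raises ZeroDivisionError.
2. `except (ValueError, KeyError)` does not match ZeroDivisionError; skipped.
3. `except (ZeroDivisionError, Exception)` matches (ZeroDivisionError is in the tuple) → value = 77.
Result: 77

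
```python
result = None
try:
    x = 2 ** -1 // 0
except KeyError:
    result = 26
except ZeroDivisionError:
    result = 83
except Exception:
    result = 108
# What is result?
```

Step-by-step execution trace:
1. `x = 2 ** -1 // 0` raises ZeroDivisionError.
2. `except KeyError` does not match ZeroDivisionError; skipped.
3. `except ZeroDivisionError` matches → result = 83.
4. Remaining except clauses are skipped.
Result: 83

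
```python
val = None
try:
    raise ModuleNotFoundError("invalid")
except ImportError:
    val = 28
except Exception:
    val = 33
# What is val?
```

Step-by-step execution trace:
1. `raise ModuleNotFoundError(...)` raises ModuleNotFoundError.
2. `except ImportError` matches (ModuleNotFoundError is a subclass of ImportError) → val = 28.
3. `except Exception` is not reached.
Result: 28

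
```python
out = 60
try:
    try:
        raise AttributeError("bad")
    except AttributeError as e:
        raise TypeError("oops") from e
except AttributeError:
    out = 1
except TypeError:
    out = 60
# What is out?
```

Step-by-step execution trace:
1. Inner try raises AttributeError; inner `except AttributeError as e` catches it.
2. `raise TypeError(...) from e` raises TypeError (AttributeError is attached as __cause__, but only TypeError is active).
3. Outer `except AttributeError` does not match TypeError; skipped.
4. Outer `except TypeError` matches → out = 60.
Result: 60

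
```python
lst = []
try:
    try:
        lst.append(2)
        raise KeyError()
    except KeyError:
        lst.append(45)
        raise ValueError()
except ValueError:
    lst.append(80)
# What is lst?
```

Step-by-step execution trace:
1. Inner try: `lst.append(2)` → lst = [2].
2. `raise KeyError()` raises KeyError.
3. Inner `except KeyError` matches → `lst.append(45)` → lst = [2, 45].
4. `raise ValueError()` raises ValueError; propagates to outer try.
5. Outer `except ValueError` matches → `lst.append(80)` → lst = [2, 45, 80].
Result: [2, 45, 80]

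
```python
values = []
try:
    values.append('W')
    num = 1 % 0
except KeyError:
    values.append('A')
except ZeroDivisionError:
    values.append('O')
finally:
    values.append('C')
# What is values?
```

Step-by-step execution trace:
1. try: `values.append('W')` → values = ['W'].
2. `num = 1 % 0` raises ZeroDivisionError.
3. `except KeyError` does not match ZeroDivisionError; skipped.
4. `except ZeroDivisionError` matches → `values.append('O')` → values = ['W', 'O'].
5. finally always runs: `values.append('C')` → values = ['W', 'O', 'C'].
Result: ['W', 'O', 'C']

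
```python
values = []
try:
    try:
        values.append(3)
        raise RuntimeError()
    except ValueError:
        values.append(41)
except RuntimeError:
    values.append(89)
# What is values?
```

Step-by-step execution trace:
1. Inner try: `values.append(3)` → values = [3].
2. `raise RuntimeError()` raises RuntimeError.
3. Inner `except ValueError` does not match RuntimeError; exception propagates to outer try.
4. Outer `except RuntimeError` matches → `values.append(89)` → values = [3, 89].
Result: [3, 89]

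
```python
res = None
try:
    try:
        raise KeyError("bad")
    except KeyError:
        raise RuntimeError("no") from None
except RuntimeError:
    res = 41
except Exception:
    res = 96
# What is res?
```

Step-by-step execution trace:
1. Inner try raises KeyError; inner `except KeyError` catches it.
2. `raise RuntimeError(...) from None` raises RuntimeError (from None suppresses __context__, but the active exception is still RuntimeError).
3. Outer `except RuntimeError` matches → res = 41.
4. `except Exception` is not reached.
Result: 41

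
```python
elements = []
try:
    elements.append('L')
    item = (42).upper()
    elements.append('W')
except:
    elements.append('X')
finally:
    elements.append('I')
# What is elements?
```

Step-by-step execution trace:
1. try: `elements.append('L')` → elements = ['L'].
2. `item = (42).upper()` raises AttributeError; `elements.append('W')` is not reached.
3. bare `except` matches → `elements.append('X')` → elements = ['L', 'X'].
4. finally always runs: `elements.append('I')` → elements = ['L', 'X', 'I'].
Result: ['L', 'X', 'I']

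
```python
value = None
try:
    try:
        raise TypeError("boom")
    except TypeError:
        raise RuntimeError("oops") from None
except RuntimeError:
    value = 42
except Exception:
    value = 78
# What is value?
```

Step-by-step execution trace:
1. Inner try raises TypeError; inner `except TypeError` catches it.
2. `raise RuntimeError(...) from None` raises RuntimeError (from None suppresses __context__, but the active exception is still RuntimeError).
3. Outer `except RuntimeError` matches → value = 42.
4. `except Exception` is not reached.
Result: 42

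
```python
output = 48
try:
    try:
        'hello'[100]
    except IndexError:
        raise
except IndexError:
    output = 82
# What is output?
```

Step-by-step execution trace:
1. Inner try: `'hello'[100]` raises IndexError.
2. Inner `except IndexError` matches; bare `raise` re-raises the same IndexError.
3. Outer `except IndexError` matches → output = 82.
Result: 82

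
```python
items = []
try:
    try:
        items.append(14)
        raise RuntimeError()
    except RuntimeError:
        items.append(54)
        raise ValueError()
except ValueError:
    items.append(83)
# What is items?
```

Step-by-step execution trace:
1. Inner try: `items.append(14)` → items = [14].
2. `raise RuntimeError()` raises RuntimeError.
3. Inner `except RuntimeError` matches → `items.append(54)` → items = [14, 54].
4. `raise ValueError()` raises ValueError; propagates to outer try.
5. Outer `except ValueError` matches → `items.append(83)` → items = [14, 54, 83].
Result: [14, 54, 83]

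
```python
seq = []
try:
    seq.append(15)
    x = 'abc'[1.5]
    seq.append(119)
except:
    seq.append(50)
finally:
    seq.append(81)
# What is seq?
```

Step-by-step execution trace:
1. try: `seq.append(15)` → seq = [15].
2. `x = 'abc'[1.5]` raises TypeError; `seq.append(119)` is not reached.
3. bare `except` matches → `seq.append(50)` → seq = [15, 50].
4. finally always runs: `seq.append(81)` → seq = [15, 50, 81].
Result: [15, 50, 81]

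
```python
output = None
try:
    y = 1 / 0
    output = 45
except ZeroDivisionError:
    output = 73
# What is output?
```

Step-by-step execution trace:
1. `y = 1 / 0` raises ZeroDivisionError.
2. `output = 45` is not reached.
3. `except ZeroDivisionError` matches → output = 73.
Result: 73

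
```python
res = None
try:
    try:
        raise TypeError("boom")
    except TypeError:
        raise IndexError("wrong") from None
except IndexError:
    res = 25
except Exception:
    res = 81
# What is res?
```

Step-by-step execution trace:
1. Inner try raises TypeError; inner `except TypeError` catches it.
2. `raise IndexError(...) from None` raises IndexError (from None suppresses __context__, but the active exception is still IndexError).
3. Outer `except IndexError` matches → res = 25.
4. `except Exception` is not reached.
Result: 25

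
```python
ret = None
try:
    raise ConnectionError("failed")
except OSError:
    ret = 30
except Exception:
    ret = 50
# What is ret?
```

Step-by-step execution trace:
1. `raise ConnectionError(...)` raises ConnectionError.
2. `except OSError` matches (ConnectionError is a subclass of OSError) → ret = 30.
3. `except Exception` is not reached.
Result: 30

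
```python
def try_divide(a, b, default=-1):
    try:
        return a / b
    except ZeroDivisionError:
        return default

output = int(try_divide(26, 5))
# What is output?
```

Step-by-step execution trace:
1. `try_divide(26, 5)` enters try: `return 26 / 5` → returns 5.2. No exception raised.
2. `except ZeroDivisionError` is skipped.
3. `int(5.2)` → 5 → output = 5.
Result: 5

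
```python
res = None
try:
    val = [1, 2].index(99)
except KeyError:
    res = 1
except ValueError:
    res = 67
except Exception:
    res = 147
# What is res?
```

Step-by-step execution trace:
1. `val = [1, 2].index(99)` raises ValueError.
2. `except KeyError` does not match ValueError; skipped.
3. `except ValueError` matches → res = 67.
4. Remaining except clauses are skipped.
Result: 67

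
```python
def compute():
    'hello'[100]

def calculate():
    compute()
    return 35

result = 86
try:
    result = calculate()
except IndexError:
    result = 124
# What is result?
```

Step-by-step execution trace:
1. result starts at 86.
2. try: `calculate()` calls `compute()`.
3. `compute()` evaluates `'hello'[100]`, which raises IndexError; it propagates through calculate (uncaught).
4. `return 35` in calculate is not reached; the assignment to result does not complete.
5. `except IndexError` matches → result = 124.
Result: 124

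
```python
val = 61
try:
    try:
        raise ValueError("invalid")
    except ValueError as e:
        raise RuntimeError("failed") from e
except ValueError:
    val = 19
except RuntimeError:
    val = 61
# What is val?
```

Step-by-step execution trace:
1. Inner try raises ValueError; inner `except ValueError as e` catches it.
2. `raise RuntimeError(...) from e` raises RuntimeError (ValueError is attached as __cause__, but only RuntimeError is active).
3. Outer `except ValueError` does not match RuntimeError; skipped.
4. Outer `except RuntimeError` matches → val = 61.
Result: 61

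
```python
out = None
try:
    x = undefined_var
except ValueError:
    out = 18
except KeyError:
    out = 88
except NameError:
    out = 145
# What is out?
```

Step-by-step execution trace:
1. `x = undefined_var` raises NameError.
2. `except ValueError` does not match NameError; skipped.
3. `except KeyError` does not match NameError; skipped.
4. `except NameError` matches → out = 145.
Result: 145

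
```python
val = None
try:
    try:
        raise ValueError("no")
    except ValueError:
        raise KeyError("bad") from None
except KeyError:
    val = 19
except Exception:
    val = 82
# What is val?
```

Step-by-step execution trace:
1. Inner try raises ValueError; inner `except ValueError` catches it.
2. `raise KeyError(...) from None` raises KeyError (from None suppresses __context__, but the active exception is still KeyError).
3. Outer `except KeyError` matches → val = 19.
4. `except Exception` is not reached.
Result: 19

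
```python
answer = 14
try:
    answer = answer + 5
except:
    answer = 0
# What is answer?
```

Step-by-step execution trace:
1. answer starts at 14.
2. try: `answer = answer + 5` → answer = 19. No exception raised.
3. `except` is skipped.
Result: 19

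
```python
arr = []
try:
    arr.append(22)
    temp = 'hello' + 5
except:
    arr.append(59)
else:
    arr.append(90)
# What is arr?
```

Step-by-step execution trace:
1. try: `arr.append(22)` → arr = [22].
2. `temp = 'hello' + 5` raises TypeError.
3. bare `except` matches → `arr.append(59)` → arr = [22, 59].
4. `else` is skipped (an exception was raised).
Result: [22, 59]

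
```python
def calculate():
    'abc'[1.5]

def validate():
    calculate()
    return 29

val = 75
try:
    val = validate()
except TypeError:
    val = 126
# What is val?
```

Step-by-step execution trace:
1. val starts at 75.
2. try: `validate()` calls `calculate()`.
3. `calculate()` evaluates `'abc'[1.5]`, which raises TypeError; it propagates through validate (uncaught).
4. `return 29` in validate is not reached; the assignment to val does not complete.
5. `except TypeError` matches → val = 126.
Result: 126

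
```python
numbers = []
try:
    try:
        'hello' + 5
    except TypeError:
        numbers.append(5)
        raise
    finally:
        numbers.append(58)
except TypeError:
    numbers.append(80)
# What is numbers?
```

Step-by-step execution trace:
1. Inner try: `'hello' + 5` raises TypeError.
2. Inner `except TypeError` matches → `numbers.append(5)` → numbers = [5].
3. bare `raise` re-raises TypeError.
4. Inner `finally` runs during unwinding: `numbers.append(58)` → numbers = [5, 58].
5. Outer `except TypeError` matches → `numbers.append(80)` → numbers = [5, 58, 80].
Result: [5, 58, 80]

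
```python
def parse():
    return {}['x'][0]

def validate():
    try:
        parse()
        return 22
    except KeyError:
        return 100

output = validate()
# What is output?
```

Step-by-step execution trace:
1. `validate()` calls `parse()`.
2. `parse()` evaluates `{}['x'][0]`, which raises KeyError; it propagates to the caller.
3. `return 22` is not reached.
4. `except KeyError` in validate matches → returns 100.
5. output = 100.
Result: 100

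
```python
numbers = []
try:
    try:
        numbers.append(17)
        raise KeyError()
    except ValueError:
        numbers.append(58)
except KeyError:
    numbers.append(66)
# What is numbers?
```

Step-by-step execution trace:
1. Inner try: `numbers.append(17)` → numbers = [17].
2. `raise KeyError()` raises KeyError.
3. Inner `except ValueError` does not match KeyError; exception propagates to outer try.
4. Outer `except KeyError` matches → `numbers.append(66)` → numbers = [17, 66].
Result: [17, 66]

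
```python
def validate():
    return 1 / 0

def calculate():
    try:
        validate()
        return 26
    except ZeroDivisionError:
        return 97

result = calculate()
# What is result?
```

Step-by-step execution trace:
1. `calculate()` calls `validate()`.
2. `validate()` evaluates `1 / 0`, which raises ZeroDivisionError; it propagates to the caller.
3. `return 26` is not reached.
4. `except ZeroDivisionError` in calculate matches → returns 97.
5. result = 97.
Result: 97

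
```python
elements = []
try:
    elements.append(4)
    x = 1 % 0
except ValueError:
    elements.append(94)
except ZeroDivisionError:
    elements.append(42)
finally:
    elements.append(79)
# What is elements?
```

Step-by-step execution trace:
1. try: `elements.append(4)` → elements = [4].
2. `x = 1 % 0` raises ZeroDivisionError.
3. `except ValueError` does not match ZeroDivisionError; skipped.
4. `except ZeroDivisionError` matches → `elements.append(42)` → elements = [4, 42].
5. finally always runs: `elements.append(79)` → elements = [4, 42, 79].
Result: [4, 42, 79]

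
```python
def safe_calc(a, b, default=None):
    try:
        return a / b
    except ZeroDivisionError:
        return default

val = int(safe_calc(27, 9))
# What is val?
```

Step-by-step execution trace:
1. `safe_calc(27, 9)` enters try: `return 27 / 9` → returns 3.0. No exception raised.
2. `except ZeroDivisionError` is skipped.
3. `int(3.0)` → 3 → val = 3.
Result: 3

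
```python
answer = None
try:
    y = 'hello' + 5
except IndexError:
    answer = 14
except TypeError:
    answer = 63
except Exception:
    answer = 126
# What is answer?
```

Step-by-step execution trace:
1. `y = 'hello' + 5` raises TypeError.
2. `except IndexError` does not match TypeError; skipped.
3. `except TypeError` matches → answer = 63.
4. Remaining except clauses are skipped.
Result: 63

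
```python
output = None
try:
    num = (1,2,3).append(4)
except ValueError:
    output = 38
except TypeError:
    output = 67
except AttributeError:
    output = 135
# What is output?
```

Step-by-step execution trace:
1. `num = (1,2,3).append(4)` raises AttributeError.
2. `except ValueError` does not match AttributeError; skipped.
3. `except TypeError` does not match AttributeError; skipped.
4. `except AttributeError` matches → output = 135.
Result: 135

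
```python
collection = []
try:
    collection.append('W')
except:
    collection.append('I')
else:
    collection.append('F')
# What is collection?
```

Step-by-step execution trace:
1. try: `collection.append('W')` → collection = ['W']. No exception raised.
2. `except` is skipped.
3. `else` runs (try completed without exception): `collection.append('F')` → collection = ['W', 'F'].
Result: ['W', 'F']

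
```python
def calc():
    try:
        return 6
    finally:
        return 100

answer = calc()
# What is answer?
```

Step-by-step execution trace:
1. `calc()` enters try: `return 6` sets pending return value 6.
2. Before returning, `finally: return 100` runs and overrides the pending return.
3. calc() returns 100 → answer = 100.
Result: 100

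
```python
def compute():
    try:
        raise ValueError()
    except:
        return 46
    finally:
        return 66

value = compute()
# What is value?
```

Step-by-step execution trace:
1. `compute()` enters try: `raise ValueError()` raises ValueError.
2. bare `except` matches → `return 46` sets pending return value 46.
3. Before returning, `finally: return 66` runs and overrides the pending return.
4. compute() returns 66 → value = 66.
Result: 66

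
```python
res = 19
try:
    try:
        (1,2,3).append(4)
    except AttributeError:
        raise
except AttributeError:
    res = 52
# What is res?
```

Step-by-step execution trace:
1. Inner try: `(1,2,3).append(4)` raises AttributeError.
2. Inner `except AttributeError` matches; bare `raise` re-raises the same AttributeError.
3. Outer `except AttributeError` matches → res = 52.
Result: 52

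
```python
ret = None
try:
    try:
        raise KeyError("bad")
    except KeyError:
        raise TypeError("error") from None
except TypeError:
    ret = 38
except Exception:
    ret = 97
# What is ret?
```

Step-by-step execution trace:
1. Inner try raises KeyError; inner `except KeyError` catches it.
2. `raise TypeError(...) from None` raises TypeError (from None suppresses __context__, but the active exception is still TypeError).
3. Outer `except TypeError` matches → ret = 38.
4. `except Exception` is not reached.
Result: 38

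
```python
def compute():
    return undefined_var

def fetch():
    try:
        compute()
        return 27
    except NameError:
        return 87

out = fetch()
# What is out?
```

Step-by-step execution trace:
1. `fetch()` calls `compute()`.
2. `compute()` evaluates `undefined_var`, which raises NameError; it propagates to the caller.
3. `return 27` is not reached.
4. `except NameError` in fetch matches → returns 87.
5. out = 87.
Result: 87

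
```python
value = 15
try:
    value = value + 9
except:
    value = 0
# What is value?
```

Step-by-step execution trace:
1. value starts at 15.
2. try: `value = value + 9` → value = 24. No exception raised.
3. `except` is skipped.
Result: 24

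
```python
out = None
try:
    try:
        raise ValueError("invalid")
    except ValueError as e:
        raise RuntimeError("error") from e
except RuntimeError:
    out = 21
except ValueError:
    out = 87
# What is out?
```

Step-by-step execution trace:
1. Inner try raises ValueError; inner `except ValueError as e` catches it.
2. `raise RuntimeError(...) from e` raises RuntimeError (ValueError is attached as __cause__, but only RuntimeError is active).
3. Outer `except RuntimeError` matches → out = 21.
4. `except ValueError` is not reached.
Result: 21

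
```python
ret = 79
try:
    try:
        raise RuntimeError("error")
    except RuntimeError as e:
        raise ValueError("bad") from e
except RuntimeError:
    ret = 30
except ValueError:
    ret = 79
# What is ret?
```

Step-by-step execution trace:
1. Inner try raises RuntimeError; inner `except RuntimeError as e` catches it.
2. `raise ValueError(...) from e` raises ValueError (RuntimeError is attached as __cause__, but only ValueError is active).
3. Outer `except RuntimeError` does not match ValueError; skipped.
4. Outer `except ValueError` matches → ret = 79.
Result: 79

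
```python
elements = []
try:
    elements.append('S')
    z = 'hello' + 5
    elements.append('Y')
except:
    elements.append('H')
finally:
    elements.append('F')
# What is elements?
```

Step-by-step execution trace:
1. try: `elements.append('S')` → elements = ['S'].
2. `z = 'hello' + 5` raises TypeError; `elements.append('Y')` is not reached.
3. bare `except` matches → `elements.append('H')` → elements = ['S', 'H'].
4. finally always runs: `elements.append('F')` → elements = ['S', 'H', 'F'].
Result: ['S', 'H', 'F']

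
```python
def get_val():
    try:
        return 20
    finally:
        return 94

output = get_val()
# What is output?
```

Step-by-step execution trace:
1. `get_val()` enters try: `return 20` sets pending return value 20.
2. Before returning, `finally: return 94` runs and overrides the pending return.
3. get_val() returns 94 → output = 94.
Result: 94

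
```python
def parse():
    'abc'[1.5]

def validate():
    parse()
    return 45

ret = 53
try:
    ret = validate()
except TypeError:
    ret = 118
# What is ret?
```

Step-by-step execution trace:
1. ret starts at 53.
2. try: `validate()` calls `parse()`.
3. `parse()` evaluates `'abc'[1.5]`, which raises TypeError; it propagates through validate (uncaught).
4. `return 45` in validate is not reached; the assignment to ret does not complete.
5. `except TypeError` matches → ret = 118.
Result: 118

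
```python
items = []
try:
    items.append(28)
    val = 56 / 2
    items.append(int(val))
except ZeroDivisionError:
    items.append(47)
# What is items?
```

Step-by-step execution trace:
1. try: `items.append(28)` → items = [28].
2. `val = 56 / 2` → val = 28.0. No exception raised.
3. `items.append(int(val))` → items = [28, 28].
4. `except ZeroDivisionError` is skipped (no exception was raised).
Result: [28, 28]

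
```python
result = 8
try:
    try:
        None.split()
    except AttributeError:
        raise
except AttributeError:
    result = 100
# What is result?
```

Step-by-step execution trace:
1. Inner try: `None.split()` raises AttributeError.
2. Inner `except AttributeError` matches; bare `raise` re-raises the same AttributeError.
3. Outer `except AttributeError` matches → result = 100.
Result: 100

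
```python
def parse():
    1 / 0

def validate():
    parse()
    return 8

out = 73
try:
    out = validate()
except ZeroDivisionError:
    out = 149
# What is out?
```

Step-by-step execution trace:
1. out starts at 73.
2. try: `validate()` calls `parse()`.
3. `parse()` evaluates `1 / 0`, which raises ZeroDivisionError; it propagates through validate (uncaught).
4. `return 8` in validate is not reached; the assignment to out does not complete.
5. `except ZeroDivisionError` matches → out = 149.
Result: 149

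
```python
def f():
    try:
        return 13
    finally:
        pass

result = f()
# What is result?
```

Step-by-step execution trace:
1. `f()` enters try: `return 13` sets pending return value 13.
2. Before returning, `finally: pass` runs (no effect).
3. f() returns 13 → result = 13.
Result: 13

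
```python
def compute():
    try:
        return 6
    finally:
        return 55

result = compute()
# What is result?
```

Step-by-step execution trace:
1. `compute()` enters try: `return 6` sets pending return value 6.
2. Before returning, `finally: return 55` runs and overrides the pending return.
3. compute() returns 55 → result = 55.
Result: 55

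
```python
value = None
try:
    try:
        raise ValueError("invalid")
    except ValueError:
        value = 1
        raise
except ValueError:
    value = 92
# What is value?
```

Step-by-step execution trace:
1. Inner try: `raise ValueError("invalid")` raises ValueError.
2. Inner `except ValueError` matches → value = 1.
3. bare `raise` re-raises the same ValueError.
4. Outer `except ValueError` matches → value = 92.
Result: 92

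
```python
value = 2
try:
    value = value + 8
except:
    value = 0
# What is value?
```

Step-by-step execution trace:
1. value starts at 2.
2. try: `value = value + 8` → value = 10. No exception raised.
3. `except` is skipped.
Result: 10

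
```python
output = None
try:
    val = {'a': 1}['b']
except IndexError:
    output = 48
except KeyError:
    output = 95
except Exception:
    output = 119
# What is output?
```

Step-by-step execution trace:
1. `val = {'a': 1}['b']` raises KeyError.
2. `except IndexError` does not match KeyError; skipped.
3. `except KeyError` matches → output = 95.
4. Remaining except clauses are skipped.
Result: 95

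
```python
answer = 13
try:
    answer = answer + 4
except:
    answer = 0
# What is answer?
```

Step-by-step execution trace:
1. answer starts at 13.
2. try: `answer = answer + 4` → answer = 17. No exception raised.
3. `except` is skipped.
Result: 17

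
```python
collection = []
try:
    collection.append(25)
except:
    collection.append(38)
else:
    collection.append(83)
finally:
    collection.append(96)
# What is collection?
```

Step-by-step execution trace:
1. try: `collection.append(25)` → collection = [25]. No exception raised.
2. `except` is skipped.
3. `else` runs: `collection.append(83)` → collection = [25, 83].
4. `finally` always runs: `collection.append(96)` → collection = [25, 83, 96].
Result: [25, 83, 96]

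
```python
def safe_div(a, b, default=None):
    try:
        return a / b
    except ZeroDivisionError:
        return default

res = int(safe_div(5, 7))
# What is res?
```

Step-by-step execution trace:
1. `safe_div(5, 7)` enters try: `return 5 / 7` → returns 0.7142857142857143. No exception raised.
2. `except ZeroDivisionError` is skipped.
3. `int(0.7142857142857143)` → 0 → res = 0.
Result: 0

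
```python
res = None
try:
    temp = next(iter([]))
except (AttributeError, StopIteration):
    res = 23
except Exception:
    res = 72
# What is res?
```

Step-by-step execution trace:
1. `temp = next(iter([]))` raises StopIteration.
2. `except (AttributeError, StopIteration)` matches (StopIteration is in the tuple) → res = 23.
3. `except Exception` is not reached.
Result: 23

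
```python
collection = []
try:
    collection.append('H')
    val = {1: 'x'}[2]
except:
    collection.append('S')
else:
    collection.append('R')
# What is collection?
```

Step-by-step execution trace:
1. try: `collection.append('H')` → collection = ['H'].
2. `val = {1: 'x'}[2]` raises KeyError.
3. bare `except` matches → `collection.append('S')` → collection = ['H', 'S'].
4. `else` is skipped (an exception was raised).
Result: ['H', 'S']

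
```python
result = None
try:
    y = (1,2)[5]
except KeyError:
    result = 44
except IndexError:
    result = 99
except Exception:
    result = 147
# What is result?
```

Step-by-step execution trace:
1. `y = (1,2)[5]` raises IndexError.
2. `except KeyError` does not match IndexError; skipped.
3. `except IndexError` matches → result = 99.
4. Remaining except clauses are skipped.
Result: 99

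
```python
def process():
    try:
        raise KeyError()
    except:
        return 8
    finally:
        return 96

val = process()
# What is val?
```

Step-by-step execution trace:
1. `process()` enters try: `raise KeyError()` raises KeyError.
2. bare `except` matches → `return 8` sets pending return value 8.
3. Before returning, `finally: return 96` runs and overrides the pending return.
4. process() returns 96 → val = 96.
Result: 96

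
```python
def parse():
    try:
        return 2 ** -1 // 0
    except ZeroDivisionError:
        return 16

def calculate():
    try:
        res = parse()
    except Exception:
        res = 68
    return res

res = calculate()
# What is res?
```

Step-by-step execution trace:
1. `calculate()` calls `parse()`.
2. In parse: `2 ** -1 // 0` raises ZeroDivisionError; `except ZeroDivisionError` catches it → returns 16.
3. In calculate: `res = parse()` → res = 16. No exception reaches calculate.
4. `except Exception` is skipped; calculate returns 16.
5. res = 16.
Result: 16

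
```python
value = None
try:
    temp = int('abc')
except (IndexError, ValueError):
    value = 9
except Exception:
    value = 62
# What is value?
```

Step-by-step execution trace:
1. `temp = int('abc')` raises ValueError.
2. `except (IndexError, ValueError)` matches (ValueError is in the tuple) → value = 9.
3. `except Exception` is not reached.
Result: 9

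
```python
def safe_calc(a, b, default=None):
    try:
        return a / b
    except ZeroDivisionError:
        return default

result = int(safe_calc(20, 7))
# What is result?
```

Step-by-step execution trace:
1. `safe_calc(20, 7)` enters try: `return 20 / 7` → returns 2.857142857142857. No exception raised.
2. `except ZeroDivisionError` is skipped.
3. `int(2.857142857142857)` → 2 → result = 2.
Result: 2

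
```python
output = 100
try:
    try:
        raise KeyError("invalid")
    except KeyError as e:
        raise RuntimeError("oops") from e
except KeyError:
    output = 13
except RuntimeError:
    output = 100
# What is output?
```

Step-by-step execution trace:
1. Inner try raises KeyError; inner `except KeyError as e` catches it.
2. `raise RuntimeError(...) from e` raises RuntimeError (KeyError is attached as __cause__, but only RuntimeError is active).
3. Outer `except KeyError` does not match RuntimeError; skipped.
4. Outer `except RuntimeError` matches → output = 100.
Result: 100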